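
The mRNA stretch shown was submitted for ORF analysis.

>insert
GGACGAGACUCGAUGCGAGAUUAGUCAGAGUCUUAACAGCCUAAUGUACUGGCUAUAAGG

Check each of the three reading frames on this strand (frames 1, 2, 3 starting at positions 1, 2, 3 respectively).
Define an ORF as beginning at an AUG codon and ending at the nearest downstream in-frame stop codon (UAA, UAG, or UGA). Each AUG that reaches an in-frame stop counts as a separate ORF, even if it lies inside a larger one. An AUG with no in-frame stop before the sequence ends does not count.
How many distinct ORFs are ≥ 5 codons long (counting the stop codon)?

Frame 1: GGA CGA GAC UCG AUG CGA GAU UAG UCA GAG UCU UAA CAG CCU AAU GUA CUG GCU AUA AGG — AUG at 13, stop UAG at 22 → 12 nt.
Frame 2: GAC GAG ACU CGA UGC GAG AUU AGU CAG AGU CUU AAC AGC CUA AUG UAC UGG CUA UAA — AUG at 44, stop UAA at 56 → 15 nt.
Frame 3: ACG AGA CUC GAU GCG AGA UUA GUC AGA GUC UUA ACA GCC UAA UGU ACU GGC UAU AAG — no AUG→stop ORF.
ORFs ≥ 5 codons: frame 2 44–58 (5 codons). Count = 1.

1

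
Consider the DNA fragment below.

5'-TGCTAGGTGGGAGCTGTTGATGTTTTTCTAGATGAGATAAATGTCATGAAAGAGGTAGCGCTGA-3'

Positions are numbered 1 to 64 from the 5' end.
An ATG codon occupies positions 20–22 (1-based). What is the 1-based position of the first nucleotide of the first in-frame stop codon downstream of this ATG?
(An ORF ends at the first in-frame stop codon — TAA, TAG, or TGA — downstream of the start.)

29

Codons from position 20: ATG (20–22), TTT (23–25), TTC (26–28), TAG (29–31).
TAG is a stop codon; it begins at position 29.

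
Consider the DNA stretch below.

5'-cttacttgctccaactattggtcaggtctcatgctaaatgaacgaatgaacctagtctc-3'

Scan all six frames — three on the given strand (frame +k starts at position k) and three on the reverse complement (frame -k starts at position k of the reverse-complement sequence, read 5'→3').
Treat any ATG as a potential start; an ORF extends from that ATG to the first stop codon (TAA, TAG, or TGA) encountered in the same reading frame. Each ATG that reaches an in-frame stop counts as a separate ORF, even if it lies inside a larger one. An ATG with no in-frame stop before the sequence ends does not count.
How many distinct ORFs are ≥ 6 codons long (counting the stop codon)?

1

Reverse complement (5'→3'): GAGACTAGGTTCATTCGTTCATTTAGCATGAGACCTGACCAATAGTTGGAGCAAGTAAG
Frame +1: CTT ACT TGC TCC AAC TAT TGG TCA GGT CTC ATG CTA AAT GAA CGA ATG AAC CTA GTC — no ATG→stop ORF.
Frame +2: TTA CTT GCT CCA ACT ATT GGT CAG GTC TCA TGC TAA ATG AAC GAA TGA ACC TAG TCT — ATG at 38, stop TGA at 47 → 12 nt.
Frame +3: TAC TTG CTC CAA CTA TTG GTC AGG TCT CAT GCT AAA TGA ACG AAT GAA CCT AGT CTC — no ATG→stop ORF.
Frame -1: GAG ACT AGG TTC ATT CGT TCA TTT AGC ATG AGA CCT GAC CAA TAG TTG GAG CAA GTA — ATG at 28, stop TAG at 43 → 18 nt.
Frame -2: AGA CTA GGT TCA TTC GTT CAT TTA GCA TGA GAC CTG ACC AAT AGT TGG AGC AAG TAA — no ATG→stop ORF.
Frame -3: GAC TAG GTT CAT TCG TTC ATT TAG CAT GAG ACC TGA CCA ATA GTT GGA GCA AGT AAG — no ATG→stop ORF.
ORFs ≥ 6 codons: frame -1 28–45 (6 codons). Count = 1.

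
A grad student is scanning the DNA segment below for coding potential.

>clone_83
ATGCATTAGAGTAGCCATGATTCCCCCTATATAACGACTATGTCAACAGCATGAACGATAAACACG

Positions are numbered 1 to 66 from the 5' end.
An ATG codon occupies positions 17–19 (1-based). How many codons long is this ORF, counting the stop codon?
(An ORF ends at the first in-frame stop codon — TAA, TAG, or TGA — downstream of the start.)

6

Codons from position 17: ATG (17–19), ATT (20–22), CCC (23–25), CCT (26–28), ATA (29–31), TAA (32–34).
TAA is the first in-frame stop; that's 6 codons including the stop.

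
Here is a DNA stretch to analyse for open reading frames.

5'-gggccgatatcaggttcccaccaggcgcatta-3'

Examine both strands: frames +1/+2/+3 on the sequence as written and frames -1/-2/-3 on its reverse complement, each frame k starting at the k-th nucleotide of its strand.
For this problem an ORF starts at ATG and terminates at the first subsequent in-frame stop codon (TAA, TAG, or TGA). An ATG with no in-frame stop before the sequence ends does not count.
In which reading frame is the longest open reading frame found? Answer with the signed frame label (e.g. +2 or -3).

-3

Reverse complement (5'→3'): TAATGCGCCTGGTGGGAACCTGATATCGGCCC
Frame +1: GGG CCG ATA TCA GGT TCC CAC CAG GCG CAT — no ATG→stop ORF.
Frame +2: GGC CGA TAT CAG GTT CCC ACC AGG CGC ATT — no ATG→stop ORF.
Frame +3: GCC GAT ATC AGG TTC CCA CCA GGC GCA TTA — no ATG→stop ORF.
Frame -1: TAA TGC GCC TGG TGG GAA CCT GAT ATC GGC — no ATG→stop ORF.
Frame -2: AAT GCG CCT GGT GGG AAC CTG ATA TCG GCC — no ATG→stop ORF.
Frame -3: ATG CGC CTG GTG GGA ACC TGA TAT CGG CCC — ATG at 3, stop TGA at 21 → 21 nt.
Longest ORF is 21 nt in frame -3 (positions 3–23).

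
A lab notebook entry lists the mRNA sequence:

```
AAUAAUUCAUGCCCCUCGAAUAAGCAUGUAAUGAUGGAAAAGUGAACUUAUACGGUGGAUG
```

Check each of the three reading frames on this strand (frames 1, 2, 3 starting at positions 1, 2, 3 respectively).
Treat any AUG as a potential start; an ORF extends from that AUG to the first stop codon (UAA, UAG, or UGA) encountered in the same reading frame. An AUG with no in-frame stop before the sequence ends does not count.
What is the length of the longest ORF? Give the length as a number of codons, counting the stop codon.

Frame 1: AAU AAU UCA UGC CCC UCG AAU AAG CAU GUA AUG AUG GAA AAG UGA ACU UAU ACG GUG GAU — AUG at 31, stop UGA at 43 → 15 nt; AUG at 34, stop UGA at 43 → 12 nt.
Frame 2: AUA AUU CAU GCC CCU CGA AUA AGC AUG UAA UGA UGG AAA AGU GAA CUU AUA CGG UGG AUG — AUG at 26, stop UAA at 29 → 6 nt.
Frame 3: UAA UUC AUG CCC CUC GAA UAA GCA UGU AAU GAU GGA AAA GUG AAC UUA UAC GGU GGA — AUG at 9, stop UAA at 21 → 15 nt.
Longest: frame 1, positions 31–45, 15 nt = 5 codons = 4 aa. → 5 codons.

5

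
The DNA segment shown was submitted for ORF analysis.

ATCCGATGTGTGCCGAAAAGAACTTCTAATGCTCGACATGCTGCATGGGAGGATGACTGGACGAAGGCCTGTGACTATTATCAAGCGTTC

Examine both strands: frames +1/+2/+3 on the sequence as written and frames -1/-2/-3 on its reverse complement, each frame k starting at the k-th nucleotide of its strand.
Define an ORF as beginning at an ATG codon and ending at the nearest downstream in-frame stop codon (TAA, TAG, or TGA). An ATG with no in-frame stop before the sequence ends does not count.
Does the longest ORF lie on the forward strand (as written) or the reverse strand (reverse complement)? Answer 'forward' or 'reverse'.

Reverse complement (5'→3'): GAACGCTTGATAATAGTCACAGGCCTTCGTCCAGTCATCCTCCCATGCAGCATGTCGAGCATTAGAAGTTCTTTTCGGCACACATCGGAT
Frame +1: ATC CGA TGT GTG CCG AAA AGA ACT TCT AAT GCT CGA CAT GCT GCA TGG GAG GAT GAC TGG ACG AAG GCC TGT GAC TAT TAT CAA GCG TTC — no ATG→stop ORF.
Frame +2: TCC GAT GTG TGC CGA AAA GAA CTT CTA ATG CTC GAC ATG CTG CAT GGG AGG ATG ACT GGA CGA AGG CCT GTG ACT ATT ATC AAG CGT — no ATG→stop ORF.
Frame +3: CCG ATG TGT GCC GAA AAG AAC TTC TAA TGC TCG ACA TGC TGC ATG GGA GGA TGA CTG GAC GAA GGC CTG TGA CTA TTA TCA AGC GTT — ATG at 6, stop TAA at 27 → 24 nt; ATG at 45, stop TGA at 54 → 12 nt.
Frame -1: GAA CGC TTG ATA ATA GTC ACA GGC CTT CGT CCA GTC ATC CTC CCA TGC AGC ATG TCG AGC ATT AGA AGT TCT TTT CGG CAC ACA TCG GAT — no ATG→stop ORF.
Frame -2: AAC GCT TGA TAA TAG TCA CAG GCC TTC GTC CAG TCA TCC TCC CAT GCA GCA TGT CGA GCA TTA GAA GTT CTT TTC GGC ACA CAT CGG — no ATG→stop ORF.
Frame -3: ACG CTT GAT AAT AGT CAC AGG CCT TCG TCC AGT CAT CCT CCC ATG CAG CAT GTC GAG CAT TAG AAG TTC TTT TCG GCA CAC ATC GGA — ATG at 45, stop TAG at 63 → 21 nt.
Forward-strand max 24 nt; reverse-strand max 21 nt. The forward strand has the longer ORF.

forward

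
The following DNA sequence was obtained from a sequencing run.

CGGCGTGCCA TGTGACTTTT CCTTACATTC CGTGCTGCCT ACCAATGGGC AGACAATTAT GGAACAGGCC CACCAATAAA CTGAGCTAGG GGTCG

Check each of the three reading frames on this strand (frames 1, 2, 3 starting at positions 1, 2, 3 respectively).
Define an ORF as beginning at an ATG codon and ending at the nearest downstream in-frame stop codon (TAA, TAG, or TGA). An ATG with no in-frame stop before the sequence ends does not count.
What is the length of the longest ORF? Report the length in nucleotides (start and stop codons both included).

45

Frame 1: CGG CGT GCC ATG TGA CTT TTC CTT ACA TTC CGT GCT GCC TAC CAA TGG GCA GAC AAT TAT GGA ACA GGC CCA CCA ATA AAC TGA GCT AGG GGT — ATG at 10, stop TGA at 13 → 6 nt.
Frame 2: GGC GTG CCA TGT GAC TTT TCC TTA CAT TCC GTG CTG CCT ACC AAT GGG CAG ACA ATT ATG GAA CAG GCC CAC CAA TAA ACT GAG CTA GGG GTC — ATG at 59, stop TAA at 77 → 21 nt.
Frame 3: GCG TGC CAT GTG ACT TTT CCT TAC ATT CCG TGC TGC CTA CCA ATG GGC AGA CAA TTA TGG AAC AGG CCC ACC AAT AAA CTG AGC TAG GGG TCG — ATG at 45, stop TAG at 87 → 45 nt.
Longest: frame 3, positions 45–89, 45 nt = 15 codons = 14 aa. → 45 nucleotides.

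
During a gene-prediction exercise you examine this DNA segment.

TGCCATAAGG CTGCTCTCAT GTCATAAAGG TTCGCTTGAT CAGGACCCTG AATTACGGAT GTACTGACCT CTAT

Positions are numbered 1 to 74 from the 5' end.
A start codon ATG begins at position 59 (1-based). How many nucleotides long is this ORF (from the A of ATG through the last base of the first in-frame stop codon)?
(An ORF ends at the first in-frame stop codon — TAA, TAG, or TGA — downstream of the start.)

9

Codons from position 59: ATG (59–61), TAC (62–64), TGA (65–67).
TGA is the first in-frame stop; ORF spans 59–67, 9 nucleotides.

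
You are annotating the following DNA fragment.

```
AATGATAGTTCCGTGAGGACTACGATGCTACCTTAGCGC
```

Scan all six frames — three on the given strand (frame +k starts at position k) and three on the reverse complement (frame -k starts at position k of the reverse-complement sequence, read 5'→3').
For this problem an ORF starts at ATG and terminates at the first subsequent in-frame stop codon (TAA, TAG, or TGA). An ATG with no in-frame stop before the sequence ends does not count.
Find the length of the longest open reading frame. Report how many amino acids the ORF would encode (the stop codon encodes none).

Reverse complement (5'→3'): GCGCTAAGGTAGCATCGTAGTCCTCACGGAACTATCATT
Frame +1: AAT GAT AGT TCC GTG AGG ACT ACG ATG CTA CCT TAG CGC — ATG at 25, stop TAG at 34 → 12 nt.
Frame +2: ATG ATA GTT CCG TGA GGA CTA CGA TGC TAC CTT AGC — ATG at 2, stop TGA at 14 → 15 nt.
Frame +3: TGA TAG TTC CGT GAG GAC TAC GAT GCT ACC TTA GCG — no ATG→stop ORF.
Frame -1: GCG CTA AGG TAG CAT CGT AGT CCT CAC GGA ACT ATC ATT — no ATG→stop ORF.
Frame -2: CGC TAA GGT AGC ATC GTA GTC CTC ACG GAA CTA TCA — no ATG→stop ORF.
Frame -3: GCT AAG GTA GCA TCG TAG TCC TCA CGG AAC TAT CAT — no ATG→stop ORF.
Longest: frame +2, positions 2–16, 15 nt = 5 codons = 4 aa. → 4 amino acids.

4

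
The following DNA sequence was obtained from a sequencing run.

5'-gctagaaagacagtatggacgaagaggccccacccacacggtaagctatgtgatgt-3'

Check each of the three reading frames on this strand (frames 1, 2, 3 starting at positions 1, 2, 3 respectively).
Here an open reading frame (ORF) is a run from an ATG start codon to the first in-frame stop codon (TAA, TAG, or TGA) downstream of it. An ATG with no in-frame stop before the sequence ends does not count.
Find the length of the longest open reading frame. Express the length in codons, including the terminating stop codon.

10

Frame 1: GCT AGA AAG ACA GTA TGG ACG AAG AGG CCC CAC CCA CAC GGT AAG CTA TGT GAT — no ATG→stop ORF.
Frame 2: CTA GAA AGA CAG TAT GGA CGA AGA GGC CCC ACC CAC ACG GTA AGC TAT GTG ATG — no ATG→stop ORF.
Frame 3: TAG AAA GAC AGT ATG GAC GAA GAG GCC CCA CCC ACA CGG TAA GCT ATG TGA TGT — ATG at 15, stop TAA at 42 → 30 nt; ATG at 48, stop TGA at 51 → 6 nt.
Longest: frame 3, positions 15–44, 30 nt = 10 codons = 9 aa. → 10 codons.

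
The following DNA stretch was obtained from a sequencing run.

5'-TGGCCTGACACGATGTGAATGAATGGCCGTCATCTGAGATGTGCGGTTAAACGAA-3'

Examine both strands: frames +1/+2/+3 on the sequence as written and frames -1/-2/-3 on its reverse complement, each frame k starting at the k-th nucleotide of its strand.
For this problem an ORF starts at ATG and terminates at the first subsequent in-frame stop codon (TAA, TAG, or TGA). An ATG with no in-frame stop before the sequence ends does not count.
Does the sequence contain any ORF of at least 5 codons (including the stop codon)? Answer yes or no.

yes

Reverse complement (5'→3'): TTCGTTTAACCGCACATCTCAGATGACGGCCATTCATTCACATCGTGTCAGGCCA
Frame +1: TGG CCT GAC ACG ATG TGA ATG AAT GGC CGT CAT CTG AGA TGT GCG GTT AAA CGA — ATG at 13, stop TGA at 16 → 6 nt.
Frame +2: GGC CTG ACA CGA TGT GAA TGA ATG GCC GTC ATC TGA GAT GTG CGG TTA AAC GAA — ATG at 23, stop TGA at 35 → 15 nt.
Frame +3: GCC TGA CAC GAT GTG AAT GAA TGG CCG TCA TCT GAG ATG TGC GGT TAA ACG — ATG at 39, stop TAA at 48 → 12 nt.
Frame -1: TTC GTT TAA CCG CAC ATC TCA GAT GAC GGC CAT TCA TTC ACA TCG TGT CAG GCC — no ATG→stop ORF.
Frame -2: TCG TTT AAC CGC ACA TCT CAG ATG ACG GCC ATT CAT TCA CAT CGT GTC AGG CCA — no ATG→stop ORF.
Frame -3: CGT TTA ACC GCA CAT CTC AGA TGA CGG CCA TTC ATT CAC ATC GTG TCA GGC — no ATG→stop ORF.
Frame +2 has an ORF of 5 codons (positions 23–37) ≥ 5, so yes.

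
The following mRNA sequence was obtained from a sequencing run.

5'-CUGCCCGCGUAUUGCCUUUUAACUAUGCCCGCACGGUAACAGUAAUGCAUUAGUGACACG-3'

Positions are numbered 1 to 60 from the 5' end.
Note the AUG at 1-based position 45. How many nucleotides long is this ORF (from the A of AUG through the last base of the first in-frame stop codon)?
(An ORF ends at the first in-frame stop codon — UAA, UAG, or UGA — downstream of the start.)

9

Codons from position 45: AUG (45–47), CAU (48–50), UAG (51–53).
UAG is the first in-frame stop; ORF spans 45–53, 9 nucleotides.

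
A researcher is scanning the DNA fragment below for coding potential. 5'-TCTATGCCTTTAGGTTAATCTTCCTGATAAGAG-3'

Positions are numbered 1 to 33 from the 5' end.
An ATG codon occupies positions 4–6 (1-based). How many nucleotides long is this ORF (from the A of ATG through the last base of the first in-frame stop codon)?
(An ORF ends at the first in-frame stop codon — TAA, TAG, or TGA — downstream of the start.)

Codons from position 4: ATG (4–6), CCT (7–9), TTA (10–12), GGT (13–15), TAA (16–18).
TAA is the first in-frame stop; ORF spans 4–18, 15 nucleotides.

15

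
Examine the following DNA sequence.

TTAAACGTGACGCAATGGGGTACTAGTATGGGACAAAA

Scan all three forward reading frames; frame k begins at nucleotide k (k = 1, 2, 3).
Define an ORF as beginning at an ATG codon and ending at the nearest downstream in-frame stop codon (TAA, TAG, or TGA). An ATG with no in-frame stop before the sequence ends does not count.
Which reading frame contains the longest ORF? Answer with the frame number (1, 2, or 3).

3

Frame 1: TTA AAC GTG ACG CAA TGG GGT ACT AGT ATG GGA CAA — no ATG→stop ORF.
Frame 2: TAA ACG TGA CGC AAT GGG GTA CTA GTA TGG GAC AAA — no ATG→stop ORF.
Frame 3: AAA CGT GAC GCA ATG GGG TAC TAG TAT GGG ACA AAA — ATG at 15, stop TAG at 24 → 12 nt.
Longest ORF is 12 nt in frame 3 (positions 15–26).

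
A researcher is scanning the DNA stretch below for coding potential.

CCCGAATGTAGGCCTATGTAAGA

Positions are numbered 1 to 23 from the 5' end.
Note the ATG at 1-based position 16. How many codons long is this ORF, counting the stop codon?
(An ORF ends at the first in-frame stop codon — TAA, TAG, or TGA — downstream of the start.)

2

Codons from position 16: ATG (16–18), TAA (19–21).
TAA is the first in-frame stop; that's 2 codons including the stop.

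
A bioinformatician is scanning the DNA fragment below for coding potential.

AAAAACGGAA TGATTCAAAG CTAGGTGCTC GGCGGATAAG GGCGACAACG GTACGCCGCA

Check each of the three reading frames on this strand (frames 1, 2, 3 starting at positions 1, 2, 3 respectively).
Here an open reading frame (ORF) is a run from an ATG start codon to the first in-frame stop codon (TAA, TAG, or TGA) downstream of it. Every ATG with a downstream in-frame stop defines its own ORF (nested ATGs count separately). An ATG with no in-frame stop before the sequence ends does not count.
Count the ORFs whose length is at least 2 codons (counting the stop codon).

1

Frame 1: AAA AAC GGA ATG ATT CAA AGC TAG GTG CTC GGC GGA TAA GGG CGA CAA CGG TAC GCC GCA — ATG at 10, stop TAG at 22 → 15 nt.
Frame 2: AAA ACG GAA TGA TTC AAA GCT AGG TGC TCG GCG GAT AAG GGC GAC AAC GGT ACG CCG — no ATG→stop ORF.
Frame 3: AAA CGG AAT GAT TCA AAG CTA GGT GCT CGG CGG ATA AGG GCG ACA ACG GTA CGC CGC — no ATG→stop ORF.
ORFs ≥ 2 codons: frame 1 10–24 (5 codons). Count = 1.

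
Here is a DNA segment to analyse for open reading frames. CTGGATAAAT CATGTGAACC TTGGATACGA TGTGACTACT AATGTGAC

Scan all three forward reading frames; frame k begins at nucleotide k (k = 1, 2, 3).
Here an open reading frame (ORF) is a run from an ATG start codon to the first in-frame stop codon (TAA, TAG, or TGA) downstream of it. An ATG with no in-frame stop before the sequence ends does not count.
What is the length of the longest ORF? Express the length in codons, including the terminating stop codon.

2

Frame 1: CTG GAT AAA TCA TGT GAA CCT TGG ATA CGA TGT GAC TAC TAA TGT GAC — no ATG→stop ORF.
Frame 2: TGG ATA AAT CAT GTG AAC CTT GGA TAC GAT GTG ACT ACT AAT GTG — no ATG→stop ORF.
Frame 3: GGA TAA ATC ATG TGA ACC TTG GAT ACG ATG TGA CTA CTA ATG TGA — ATG at 12, stop TGA at 15 → 6 nt; ATG at 30, stop TGA at 33 → 6 nt; ATG at 42, stop TGA at 45 → 6 nt.
Longest: frame 3, positions 12–17, 6 nt = 2 codons = 1 aa. → 2 codons.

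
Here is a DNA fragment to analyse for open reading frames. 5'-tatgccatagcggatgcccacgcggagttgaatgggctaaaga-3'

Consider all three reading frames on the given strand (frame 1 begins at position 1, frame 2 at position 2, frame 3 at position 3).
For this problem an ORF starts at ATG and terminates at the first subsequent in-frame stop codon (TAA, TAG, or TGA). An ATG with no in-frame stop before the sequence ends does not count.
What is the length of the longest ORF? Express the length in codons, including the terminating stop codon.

Frame 1: TAT GCC ATA GCG GAT GCC CAC GCG GAG TTG AAT GGG CTA AAG — no ATG→stop ORF.
Frame 2: ATG CCA TAG CGG ATG CCC ACG CGG AGT TGA ATG GGC TAA AGA — ATG at 2, stop TAG at 8 → 9 nt; ATG at 14, stop TGA at 29 → 18 nt; ATG at 32, stop TAA at 38 → 9 nt.
Frame 3: TGC CAT AGC GGA TGC CCA CGC GGA GTT GAA TGG GCT AAA — no ATG→stop ORF.
Longest: frame 2, positions 14–31, 18 nt = 6 codons = 5 aa. → 6 codons.

6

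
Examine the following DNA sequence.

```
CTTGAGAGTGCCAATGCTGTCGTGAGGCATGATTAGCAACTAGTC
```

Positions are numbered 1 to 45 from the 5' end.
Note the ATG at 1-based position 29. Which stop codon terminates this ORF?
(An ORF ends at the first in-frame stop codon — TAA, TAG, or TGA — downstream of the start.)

TAG

Codons from position 29: ATG (29–31), ATT (32–34), AGC (35–37), AAC (38–40), TAG (41–43).
The first in-frame stop codon is TAG.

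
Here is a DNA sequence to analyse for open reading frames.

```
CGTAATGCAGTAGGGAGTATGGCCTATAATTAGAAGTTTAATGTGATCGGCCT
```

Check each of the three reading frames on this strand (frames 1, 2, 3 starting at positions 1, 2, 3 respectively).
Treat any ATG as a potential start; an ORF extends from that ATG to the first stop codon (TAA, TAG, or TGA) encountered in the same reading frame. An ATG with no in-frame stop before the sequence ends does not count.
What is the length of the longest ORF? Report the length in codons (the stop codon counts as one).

5

Frame 1: CGT AAT GCA GTA GGG AGT ATG GCC TAT AAT TAG AAG TTT AAT GTG ATC GGC — ATG at 19, stop TAG at 31 → 15 nt.
Frame 2: GTA ATG CAG TAG GGA GTA TGG CCT ATA ATT AGA AGT TTA ATG TGA TCG GCC — ATG at 5, stop TAG at 11 → 9 nt; ATG at 41, stop TGA at 44 → 6 nt.
Frame 3: TAA TGC AGT AGG GAG TAT GGC CTA TAA TTA GAA GTT TAA TGT GAT CGG CCT — no ATG→stop ORF.
Longest: frame 1, positions 19–33, 15 nt = 5 codons = 4 aa. → 5 codons.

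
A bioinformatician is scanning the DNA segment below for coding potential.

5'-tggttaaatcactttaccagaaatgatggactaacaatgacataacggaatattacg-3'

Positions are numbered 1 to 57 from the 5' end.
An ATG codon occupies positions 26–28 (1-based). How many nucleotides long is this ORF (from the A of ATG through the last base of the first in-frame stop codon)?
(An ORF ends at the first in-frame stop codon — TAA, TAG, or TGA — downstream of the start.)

9

Codons from position 26: ATG (26–28), GAC (29–31), TAA (32–34).
TAA is the first in-frame stop; ORF spans 26–34, 9 nucleotides.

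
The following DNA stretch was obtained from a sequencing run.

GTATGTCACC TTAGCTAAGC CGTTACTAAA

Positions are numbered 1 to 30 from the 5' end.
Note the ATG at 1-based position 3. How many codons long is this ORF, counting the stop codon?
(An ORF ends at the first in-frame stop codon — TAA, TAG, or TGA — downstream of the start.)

Codons from position 3: ATG (3–5), TCA (6–8), CCT (9–11), TAG (12–14).
TAG is the first in-frame stop; that's 4 codons including the stop.

4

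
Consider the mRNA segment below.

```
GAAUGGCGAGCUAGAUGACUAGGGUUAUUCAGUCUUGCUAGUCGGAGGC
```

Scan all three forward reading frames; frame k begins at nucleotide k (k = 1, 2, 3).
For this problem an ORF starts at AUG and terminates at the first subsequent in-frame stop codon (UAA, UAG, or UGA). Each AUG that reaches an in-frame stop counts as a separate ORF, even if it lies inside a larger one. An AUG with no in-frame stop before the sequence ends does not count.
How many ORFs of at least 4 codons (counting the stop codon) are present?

2

Frame 1: GAA UGG CGA GCU AGA UGA CUA GGG UUA UUC AGU CUU GCU AGU CGG AGG — no AUG→stop ORF.
Frame 2: AAU GGC GAG CUA GAU GAC UAG GGU UAU UCA GUC UUG CUA GUC GGA GGC — no AUG→stop ORF.
Frame 3: AUG GCG AGC UAG AUG ACU AGG GUU AUU CAG UCU UGC UAG UCG GAG — AUG at 3, stop UAG at 12 → 12 nt; AUG at 15, stop UAG at 39 → 27 nt.
ORFs ≥ 4 codons: frame 3 3–14 (4 codons), frame 3 15–41 (9 codons). Count = 2.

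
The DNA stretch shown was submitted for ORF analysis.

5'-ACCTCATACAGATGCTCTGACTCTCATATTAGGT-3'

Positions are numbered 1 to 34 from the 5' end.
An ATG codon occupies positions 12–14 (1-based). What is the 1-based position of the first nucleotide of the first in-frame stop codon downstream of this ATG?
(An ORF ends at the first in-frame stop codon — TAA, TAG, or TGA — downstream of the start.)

Codons from position 12: ATG (12–14), CTC (15–17), TGA (18–20).
TGA is a stop codon; it begins at position 18.

18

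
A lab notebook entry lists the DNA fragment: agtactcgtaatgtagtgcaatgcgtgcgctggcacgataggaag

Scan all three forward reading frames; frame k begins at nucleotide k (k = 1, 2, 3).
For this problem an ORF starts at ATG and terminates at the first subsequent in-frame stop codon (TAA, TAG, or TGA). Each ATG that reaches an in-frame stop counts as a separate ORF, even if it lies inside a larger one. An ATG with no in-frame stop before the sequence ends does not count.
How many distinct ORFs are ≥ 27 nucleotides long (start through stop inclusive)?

0

Frame 1: AGT ACT CGT AAT GTA GTG CAA TGC GTG CGC TGG CAC GAT AGG AAG — no ATG→stop ORF.
Frame 2: GTA CTC GTA ATG TAG TGC AAT GCG TGC GCT GGC ACG ATA GGA — ATG at 11, stop TAG at 14 → 6 nt.
Frame 3: TAC TCG TAA TGT AGT GCA ATG CGT GCG CTG GCA CGA TAG GAA — ATG at 21, stop TAG at 39 → 21 nt.
No ORF reaches 27 nucleotides. Count = 0.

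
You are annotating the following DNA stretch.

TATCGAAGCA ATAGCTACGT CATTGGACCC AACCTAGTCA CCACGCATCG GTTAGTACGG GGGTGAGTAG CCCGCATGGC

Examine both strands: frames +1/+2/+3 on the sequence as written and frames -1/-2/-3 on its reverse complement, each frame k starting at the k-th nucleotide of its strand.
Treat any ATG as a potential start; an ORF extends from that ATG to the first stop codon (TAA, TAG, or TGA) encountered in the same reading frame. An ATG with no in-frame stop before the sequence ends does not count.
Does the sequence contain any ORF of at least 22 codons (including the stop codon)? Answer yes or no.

no

Reverse complement (5'→3'): GCCATGCGGGCTACTCACCCCCGTACTAACCGATGCGTGGTGACTAGGTTGGGTCCAATGACGTAGCTATTGCTTCGATA
Frame +1: TAT CGA AGC AAT AGC TAC GTC ATT GGA CCC AAC CTA GTC ACC ACG CAT CGG TTA GTA CGG GGG TGA GTA GCC CGC ATG — no ATG→stop ORF.
Frame +2: ATC GAA GCA ATA GCT ACG TCA TTG GAC CCA ACC TAG TCA CCA CGC ATC GGT TAG TAC GGG GGT GAG TAG CCC GCA TGG — no ATG→stop ORF.
Frame +3: TCG AAG CAA TAG CTA CGT CAT TGG ACC CAA CCT AGT CAC CAC GCA TCG GTT AGT ACG GGG GTG AGT AGC CCG CAT GGC — no ATG→stop ORF.
Frame -1: GCC ATG CGG GCT ACT CAC CCC CGT ACT AAC CGA TGC GTG GTG ACT AGG TTG GGT CCA ATG ACG TAG CTA TTG CTT CGA — ATG at 4, stop TAG at 64 → 63 nt; ATG at 58, stop TAG at 64 → 9 nt.
Frame -2: CCA TGC GGG CTA CTC ACC CCC GTA CTA ACC GAT GCG TGG TGA CTA GGT TGG GTC CAA TGA CGT AGC TAT TGC TTC GAT — no ATG→stop ORF.
Frame -3: CAT GCG GGC TAC TCA CCC CCG TAC TAA CCG ATG CGT GGT GAC TAG GTT GGG TCC AAT GAC GTA GCT ATT GCT TCG ATA — ATG at 33, stop TAG at 45 → 15 nt.
Largest ORF found is 21 codons < 22, so no.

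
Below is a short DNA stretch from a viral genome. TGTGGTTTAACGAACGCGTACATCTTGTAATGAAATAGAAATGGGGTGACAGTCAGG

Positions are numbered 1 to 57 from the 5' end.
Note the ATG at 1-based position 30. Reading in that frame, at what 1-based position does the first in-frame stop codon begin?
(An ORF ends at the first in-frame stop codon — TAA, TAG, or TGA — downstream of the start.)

36

Codons from position 30: ATG (30–32), AAA (33–35), TAG (36–38).
TAG is a stop codon; it begins at position 36.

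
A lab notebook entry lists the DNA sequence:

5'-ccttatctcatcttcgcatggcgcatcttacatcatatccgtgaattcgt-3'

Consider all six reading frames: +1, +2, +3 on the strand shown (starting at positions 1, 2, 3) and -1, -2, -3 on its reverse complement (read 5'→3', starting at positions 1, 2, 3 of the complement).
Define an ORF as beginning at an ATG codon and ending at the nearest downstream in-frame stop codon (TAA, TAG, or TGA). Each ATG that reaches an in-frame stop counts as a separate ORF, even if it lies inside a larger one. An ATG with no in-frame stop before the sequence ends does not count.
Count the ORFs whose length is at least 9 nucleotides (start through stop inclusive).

Reverse complement (5'→3'): ACGAATTCACGGATATGATGTAAGATGCGCCATGCGAAGATGAGATAAGG
Frame +1: CCT TAT CTC ATC TTC GCA TGG CGC ATC TTA CAT CAT ATC CGT GAA TTC — no ATG→stop ORF.
Frame +2: CTT ATC TCA TCT TCG CAT GGC GCA TCT TAC ATC ATA TCC GTG AAT TCG — no ATG→stop ORF.
Frame +3: TTA TCT CAT CTT CGC ATG GCG CAT CTT ACA TCA TAT CCG TGA ATT CGT — ATG at 18, stop TGA at 42 → 27 nt.
Frame -1: ACG AAT TCA CGG ATA TGA TGT AAG ATG CGC CAT GCG AAG ATG AGA TAA — ATG at 25, stop TAA at 46 → 24 nt; ATG at 40, stop TAA at 46 → 9 nt.
Frame -2: CGA ATT CAC GGA TAT GAT GTA AGA TGC GCC ATG CGA AGA TGA GAT AAG — ATG at 32, stop TGA at 41 → 12 nt.
Frame -3: GAA TTC ACG GAT ATG ATG TAA GAT GCG CCA TGC GAA GAT GAG ATA AGG — ATG at 15, stop TAA at 21 → 9 nt; ATG at 18, stop TAA at 21 → 6 nt.
ORFs ≥ 9 nucleotides: frame +3 18–44 (27 nucleotides), frame -1 25–48 (24 nucleotides), frame -1 40–48 (9 nucleotides), frame -2 32–43 (12 nucleotides), frame -3 15–23 (9 nucleotides). Count = 5.

5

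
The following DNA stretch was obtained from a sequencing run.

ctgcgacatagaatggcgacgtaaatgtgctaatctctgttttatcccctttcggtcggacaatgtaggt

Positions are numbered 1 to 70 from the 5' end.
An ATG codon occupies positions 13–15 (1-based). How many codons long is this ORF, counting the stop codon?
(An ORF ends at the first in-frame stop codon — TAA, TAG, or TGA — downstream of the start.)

4

Codons from position 13: ATG (13–15), GCG (16–18), ACG (19–21), TAA (22–24).
TAA is the first in-frame stop; that's 4 codons including the stop.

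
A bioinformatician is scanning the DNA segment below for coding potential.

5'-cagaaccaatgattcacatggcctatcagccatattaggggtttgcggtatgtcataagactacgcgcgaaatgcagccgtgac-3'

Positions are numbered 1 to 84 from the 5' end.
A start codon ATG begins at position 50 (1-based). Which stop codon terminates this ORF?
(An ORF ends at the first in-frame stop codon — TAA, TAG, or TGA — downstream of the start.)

Codons from position 50: ATG (50–52), TCA (53–55), TAA (56–58).
The first in-frame stop codon is TAA.

TAA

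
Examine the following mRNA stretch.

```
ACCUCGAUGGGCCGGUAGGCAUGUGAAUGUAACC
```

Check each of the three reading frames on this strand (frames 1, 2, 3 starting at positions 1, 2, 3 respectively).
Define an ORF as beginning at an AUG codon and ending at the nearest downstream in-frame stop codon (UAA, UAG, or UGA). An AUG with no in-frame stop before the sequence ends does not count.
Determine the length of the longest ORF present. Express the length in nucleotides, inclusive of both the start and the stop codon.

12

Frame 1: ACC UCG AUG GGC CGG UAG GCA UGU GAA UGU AAC — AUG at 7, stop UAG at 16 → 12 nt.
Frame 2: CCU CGA UGG GCC GGU AGG CAU GUG AAU GUA ACC — no AUG→stop ORF.
Frame 3: CUC GAU GGG CCG GUA GGC AUG UGA AUG UAA — AUG at 21, stop UGA at 24 → 6 nt; AUG at 27, stop UAA at 30 → 6 nt.
Longest: frame 1, positions 7–18, 12 nt = 4 codons = 3 aa. → 12 nucleotides.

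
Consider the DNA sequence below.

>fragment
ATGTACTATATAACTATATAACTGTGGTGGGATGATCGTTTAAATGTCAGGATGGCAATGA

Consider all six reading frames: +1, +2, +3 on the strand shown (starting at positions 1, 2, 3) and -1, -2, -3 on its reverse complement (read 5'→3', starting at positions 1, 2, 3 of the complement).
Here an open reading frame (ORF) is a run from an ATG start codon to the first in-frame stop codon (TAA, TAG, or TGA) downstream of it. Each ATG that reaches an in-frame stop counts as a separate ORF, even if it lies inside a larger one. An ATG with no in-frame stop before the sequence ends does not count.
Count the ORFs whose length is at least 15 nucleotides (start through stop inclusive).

Reverse complement (5'→3'): TCATTGCCATCCTGACATTTAAACGATCATCCCACCACAGTTATATAGTTATATAGTACAT
Frame +1: ATG TAC TAT ATA ACT ATA TAA CTG TGG TGG GAT GAT CGT TTA AAT GTC AGG ATG GCA ATG — ATG at 1, stop TAA at 19 → 21 nt.
Frame +2: TGT ACT ATA TAA CTA TAT AAC TGT GGT GGG ATG ATC GTT TAA ATG TCA GGA TGG CAA TGA — ATG at 32, stop TAA at 41 → 12 nt; ATG at 44, stop TGA at 59 → 18 nt.
Frame +3: GTA CTA TAT AAC TAT ATA ACT GTG GTG GGA TGA TCG TTT AAA TGT CAG GAT GGC AAT — no ATG→stop ORF.
Frame -1: TCA TTG CCA TCC TGA CAT TTA AAC GAT CAT CCC ACC ACA GTT ATA TAG TTA TAT AGT ACA — no ATG→stop ORF.
Frame -2: CAT TGC CAT CCT GAC ATT TAA ACG ATC ATC CCA CCA CAG TTA TAT AGT TAT ATA GTA CAT — no ATG→stop ORF.
Frame -3: ATT GCC ATC CTG ACA TTT AAA CGA TCA TCC CAC CAC AGT TAT ATA GTT ATA TAG TAC — no ATG→stop ORF.
ORFs ≥ 15 nucleotides: frame +1 1–21 (21 nucleotides), frame +2 44–61 (18 nucleotides). Count = 2.

2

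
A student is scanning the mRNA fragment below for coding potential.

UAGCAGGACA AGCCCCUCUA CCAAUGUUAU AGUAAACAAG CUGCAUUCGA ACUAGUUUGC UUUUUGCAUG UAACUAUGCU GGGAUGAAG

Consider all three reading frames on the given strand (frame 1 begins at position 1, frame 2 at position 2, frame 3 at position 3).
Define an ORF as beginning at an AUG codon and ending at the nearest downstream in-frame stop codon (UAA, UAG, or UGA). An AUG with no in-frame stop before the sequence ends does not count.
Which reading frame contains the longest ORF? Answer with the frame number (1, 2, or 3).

Frame 1: UAG CAG GAC AAG CCC CUC UAC CAA UGU UAU AGU AAA CAA GCU GCA UUC GAA CUA GUU UGC UUU UUG CAU GUA ACU AUG CUG GGA UGA — AUG at 76, stop UGA at 85 → 12 nt.
Frame 2: AGC AGG ACA AGC CCC UCU ACC AAU GUU AUA GUA AAC AAG CUG CAU UCG AAC UAG UUU GCU UUU UGC AUG UAA CUA UGC UGG GAU GAA — AUG at 68, stop UAA at 71 → 6 nt.
Frame 3: GCA GGA CAA GCC CCU CUA CCA AUG UUA UAG UAA ACA AGC UGC AUU CGA ACU AGU UUG CUU UUU GCA UGU AAC UAU GCU GGG AUG AAG — AUG at 24, stop UAG at 30 → 9 nt.
Longest ORF is 12 nt in frame 1 (positions 76–87).

1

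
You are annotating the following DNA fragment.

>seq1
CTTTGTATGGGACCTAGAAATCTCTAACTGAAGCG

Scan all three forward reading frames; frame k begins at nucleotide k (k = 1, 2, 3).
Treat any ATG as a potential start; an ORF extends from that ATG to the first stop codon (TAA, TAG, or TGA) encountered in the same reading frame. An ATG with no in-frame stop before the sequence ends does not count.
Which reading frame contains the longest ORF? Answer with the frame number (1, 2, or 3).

1

Frame 1: CTT TGT ATG GGA CCT AGA AAT CTC TAA CTG AAG — ATG at 7, stop TAA at 25 → 21 nt.
Frame 2: TTT GTA TGG GAC CTA GAA ATC TCT AAC TGA AGC — no ATG→stop ORF.
Frame 3: TTG TAT GGG ACC TAG AAA TCT CTA ACT GAA GCG — no ATG→stop ORF.
Longest ORF is 21 nt in frame 1 (positions 7–27).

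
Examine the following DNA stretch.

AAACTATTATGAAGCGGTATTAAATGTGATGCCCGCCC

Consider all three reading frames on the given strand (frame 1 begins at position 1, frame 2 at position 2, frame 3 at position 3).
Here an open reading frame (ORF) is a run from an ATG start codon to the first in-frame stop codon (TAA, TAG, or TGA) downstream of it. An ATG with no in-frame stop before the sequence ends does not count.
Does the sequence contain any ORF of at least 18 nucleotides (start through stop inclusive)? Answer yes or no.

Frame 1: AAA CTA TTA TGA AGC GGT ATT AAA TGT GAT GCC CGC — no ATG→stop ORF.
Frame 2: AAC TAT TAT GAA GCG GTA TTA AAT GTG ATG CCC GCC — no ATG→stop ORF.
Frame 3: ACT ATT ATG AAG CGG TAT TAA ATG TGA TGC CCG CCC — ATG at 9, stop TAA at 21 → 15 nt; ATG at 24, stop TGA at 27 → 6 nt.
Largest ORF found is 15 nucleotides < 18, so no.

no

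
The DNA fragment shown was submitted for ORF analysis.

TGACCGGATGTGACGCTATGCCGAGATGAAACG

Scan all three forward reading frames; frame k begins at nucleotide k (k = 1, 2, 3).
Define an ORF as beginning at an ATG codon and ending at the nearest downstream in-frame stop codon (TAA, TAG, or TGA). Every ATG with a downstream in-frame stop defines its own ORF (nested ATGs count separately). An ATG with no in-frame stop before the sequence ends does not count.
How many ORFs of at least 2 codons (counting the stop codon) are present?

Frame 1: TGA CCG GAT GTG ACG CTA TGC CGA GAT GAA ACG — no ATG→stop ORF.
Frame 2: GAC CGG ATG TGA CGC TAT GCC GAG ATG AAA — ATG at 8, stop TGA at 11 → 6 nt.
Frame 3: ACC GGA TGT GAC GCT ATG CCG AGA TGA AAC — ATG at 18, stop TGA at 27 → 12 nt.
ORFs ≥ 2 codons: frame 2 8–13 (2 codons), frame 3 18–29 (4 codons). Count = 2.

2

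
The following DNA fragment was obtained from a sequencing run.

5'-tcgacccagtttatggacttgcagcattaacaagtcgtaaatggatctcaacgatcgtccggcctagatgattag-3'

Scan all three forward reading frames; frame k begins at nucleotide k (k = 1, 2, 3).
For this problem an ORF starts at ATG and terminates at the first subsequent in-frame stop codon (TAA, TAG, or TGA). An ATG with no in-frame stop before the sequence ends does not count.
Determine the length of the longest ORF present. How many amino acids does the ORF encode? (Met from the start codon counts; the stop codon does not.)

8

Frame 1: TCG ACC CAG TTT ATG GAC TTG CAG CAT TAA CAA GTC GTA AAT GGA TCT CAA CGA TCG TCC GGC CTA GAT GAT TAG — ATG at 13, stop TAA at 28 → 18 nt.
Frame 2: CGA CCC AGT TTA TGG ACT TGC AGC ATT AAC AAG TCG TAA ATG GAT CTC AAC GAT CGT CCG GCC TAG ATG ATT — ATG at 41, stop TAG at 65 → 27 nt.
Frame 3: GAC CCA GTT TAT GGA CTT GCA GCA TTA ACA AGT CGT AAA TGG ATC TCA ACG ATC GTC CGG CCT AGA TGA TTA — no ATG→stop ORF.
Longest: frame 2, positions 41–67, 27 nt = 9 codons = 8 aa. → 8 amino acids.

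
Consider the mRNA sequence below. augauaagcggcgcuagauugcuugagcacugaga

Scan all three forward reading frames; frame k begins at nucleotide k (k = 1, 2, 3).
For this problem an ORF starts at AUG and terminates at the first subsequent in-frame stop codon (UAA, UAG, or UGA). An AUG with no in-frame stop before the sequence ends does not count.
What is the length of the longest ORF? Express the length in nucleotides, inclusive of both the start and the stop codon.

Frame 1: AUG AUA AGC GGC GCU AGA UUG CUU GAG CAC UGA — AUG at 1, stop UGA at 31 → 33 nt.
Frame 2: UGA UAA GCG GCG CUA GAU UGC UUG AGC ACU GAG — no AUG→stop ORF.
Frame 3: GAU AAG CGG CGC UAG AUU GCU UGA GCA CUG AGA — no AUG→stop ORF.
Longest: frame 1, positions 1–33, 33 nt = 11 codons = 10 aa. → 33 nucleotides.

33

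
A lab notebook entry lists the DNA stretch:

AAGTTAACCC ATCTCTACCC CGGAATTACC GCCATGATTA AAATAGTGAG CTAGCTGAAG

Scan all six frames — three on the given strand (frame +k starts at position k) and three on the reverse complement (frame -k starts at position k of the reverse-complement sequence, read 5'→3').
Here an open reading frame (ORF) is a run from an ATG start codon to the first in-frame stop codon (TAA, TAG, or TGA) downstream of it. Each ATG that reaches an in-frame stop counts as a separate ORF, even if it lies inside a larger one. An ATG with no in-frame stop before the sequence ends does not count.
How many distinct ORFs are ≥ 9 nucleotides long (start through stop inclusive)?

Reverse complement (5'→3'): CTTCAGCTAGCTCACTATTTTAATCATGGCGGTAATTCCGGGGTAGAGATGGGTTAACTT
Frame +1: AAG TTA ACC CAT CTC TAC CCC GGA ATT ACC GCC ATG ATT AAA ATA GTG AGC TAG CTG AAG — ATG at 34, stop TAG at 52 → 21 nt.
Frame +2: AGT TAA CCC ATC TCT ACC CCG GAA TTA CCG CCA TGA TTA AAA TAG TGA GCT AGC TGA — no ATG→stop ORF.
Frame +3: GTT AAC CCA TCT CTA CCC CGG AAT TAC CGC CAT GAT TAA AAT AGT GAG CTA GCT GAA — no ATG→stop ORF.
Frame -1: CTT CAG CTA GCT CAC TAT TTT AAT CAT GGC GGT AAT TCC GGG GTA GAG ATG GGT TAA CTT — ATG at 49, stop TAA at 55 → 9 nt.
Frame -2: TTC AGC TAG CTC ACT ATT TTA ATC ATG GCG GTA ATT CCG GGG TAG AGA TGG GTT AAC — ATG at 26, stop TAG at 44 → 21 nt.
Frame -3: TCA GCT AGC TCA CTA TTT TAA TCA TGG CGG TAA TTC CGG GGT AGA GAT GGG TTA ACT — no ATG→stop ORF.
ORFs ≥ 9 nucleotides: frame +1 34–54 (21 nucleotides), frame -1 49–57 (9 nucleotides), frame -2 26–46 (21 nucleotides). Count = 3.

3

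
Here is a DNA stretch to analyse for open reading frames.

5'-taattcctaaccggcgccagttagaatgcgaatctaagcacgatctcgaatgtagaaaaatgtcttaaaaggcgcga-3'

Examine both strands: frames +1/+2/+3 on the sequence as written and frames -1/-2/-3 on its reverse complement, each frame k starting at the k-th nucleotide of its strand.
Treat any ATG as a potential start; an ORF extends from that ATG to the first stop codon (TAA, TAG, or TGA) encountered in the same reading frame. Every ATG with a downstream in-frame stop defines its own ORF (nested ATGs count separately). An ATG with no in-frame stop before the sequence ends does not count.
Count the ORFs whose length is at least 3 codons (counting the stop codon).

2

Reverse complement (5'→3'): TCGCGCCTTTTAAGACATTTTTCTACATTCGAGATCGTGCTTAGATTCGCATTCTAACTGGCGCCGGTTAGGAATTA
Frame +1: TAA TTC CTA ACC GGC GCC AGT TAG AAT GCG AAT CTA AGC ACG ATC TCG AAT GTA GAA AAA TGT CTT AAA AGG CGC — no ATG→stop ORF.
Frame +2: AAT TCC TAA CCG GCG CCA GTT AGA ATG CGA ATC TAA GCA CGA TCT CGA ATG TAG AAA AAT GTC TTA AAA GGC GCG — ATG at 26, stop TAA at 35 → 12 nt; ATG at 50, stop TAG at 53 → 6 nt.
Frame +3: ATT CCT AAC CGG CGC CAG TTA GAA TGC GAA TCT AAG CAC GAT CTC GAA TGT AGA AAA ATG TCT TAA AAG GCG CGA — ATG at 60, stop TAA at 66 → 9 nt.
Frame -1: TCG CGC CTT TTA AGA CAT TTT TCT ACA TTC GAG ATC GTG CTT AGA TTC GCA TTC TAA CTG GCG CCG GTT AGG AAT — no ATG→stop ORF.
Frame -2: CGC GCC TTT TAA GAC ATT TTT CTA CAT TCG AGA TCG TGC TTA GAT TCG CAT TCT AAC TGG CGC CGG TTA GGA ATT — no ATG→stop ORF.
Frame -3: GCG CCT TTT AAG ACA TTT TTC TAC ATT CGA GAT CGT GCT TAG ATT CGC ATT CTA ACT GGC GCC GGT TAG GAA TTA — no ATG→stop ORF.
ORFs ≥ 3 codons: frame +2 26–37 (4 codons), frame +3 60–68 (3 codons). Count = 2.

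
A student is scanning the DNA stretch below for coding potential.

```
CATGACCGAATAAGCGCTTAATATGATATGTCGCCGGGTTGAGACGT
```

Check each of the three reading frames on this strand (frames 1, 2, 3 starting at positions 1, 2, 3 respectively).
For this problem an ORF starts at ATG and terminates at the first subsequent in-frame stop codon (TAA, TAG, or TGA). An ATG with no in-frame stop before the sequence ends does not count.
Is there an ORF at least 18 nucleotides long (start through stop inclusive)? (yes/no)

Frame 1: CAT GAC CGA ATA AGC GCT TAA TAT GAT ATG TCG CCG GGT TGA GAC — ATG at 28, stop TGA at 40 → 15 nt.
Frame 2: ATG ACC GAA TAA GCG CTT AAT ATG ATA TGT CGC CGG GTT GAG ACG — ATG at 2, stop TAA at 11 → 12 nt.
Frame 3: TGA CCG AAT AAG CGC TTA ATA TGA TAT GTC GCC GGG TTG AGA CGT — no ATG→stop ORF.
Largest ORF found is 15 nucleotides < 18, so no.

no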